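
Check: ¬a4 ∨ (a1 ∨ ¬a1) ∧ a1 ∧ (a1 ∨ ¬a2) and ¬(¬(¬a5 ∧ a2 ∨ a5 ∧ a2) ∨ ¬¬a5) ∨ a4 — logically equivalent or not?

No

E1: ¬a4 ∨ (a1 ∨ ¬a1) ∧ a1 ∧ (a1 ∨ ¬a2)
    = ¬a4 ∨ a1 ∧ (a1 ∨ ¬a2)   — complement / identity
    = ¬a4 ∨ a1   — absorption
E2: ¬(¬(¬a5 ∧ a2 ∨ a5 ∧ a2) ∨ ¬¬a5) ∨ a4
    = (¬a5 ∧ a2 ∨ a5 ∧ a2) ∧ ¬a5 ∨ a4   — De Morgan
    = a2 ∧ ¬a5 ∨ a4   — distribution
These differ: at a1=1, a2=0, a4=0, a5=1, E1 = 1 but E2 = 0.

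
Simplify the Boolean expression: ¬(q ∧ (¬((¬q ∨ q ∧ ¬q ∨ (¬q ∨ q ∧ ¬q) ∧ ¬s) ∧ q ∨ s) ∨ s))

¬(q ∧ (¬((¬q ∨ q ∧ ¬q ∨ (¬q ∨ q ∧ ¬q) ∧ ¬s) ∧ q ∨ s) ∨ s))
= ¬(q ∧ (¬((¬q ∨ q ∧ ¬q) ∧ q ∨ s) ∨ s))   (absorption)
= ¬(q ∧ (¬(¬q ∧ q ∨ s) ∨ s))   (complement / identity)
= ¬(q ∧ (¬s ∨ s))   (complement / identity)
= ¬q   (complement / identity)

¬q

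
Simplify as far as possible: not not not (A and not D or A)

not not not (A and not D or A)
= not (A and not D or A)   — double negation
= not A   — absorption

not A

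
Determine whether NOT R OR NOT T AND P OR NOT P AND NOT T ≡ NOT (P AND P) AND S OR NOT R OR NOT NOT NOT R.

No

E1: NOT R OR NOT T AND P OR NOT P AND NOT T
    = NOT R OR NOT T   (distribution)
E2: NOT (P AND P) AND S OR NOT R OR NOT NOT NOT R
    = NOT (P AND P) AND S OR NOT R OR NOT R   (double negation)
    = NOT (P AND P) AND S OR NOT R   (idempotence)
    = NOT P AND S OR NOT R   (idempotence)
These differ: at P=1, R=1, S=1, T=0, E1 = 1 but E2 = 0.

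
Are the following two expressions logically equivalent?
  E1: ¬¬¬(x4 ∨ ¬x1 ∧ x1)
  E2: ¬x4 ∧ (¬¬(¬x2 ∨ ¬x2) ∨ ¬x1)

No

E1: ¬¬¬(x4 ∨ ¬x1 ∧ x1)
    = ¬¬¬x4   [complement / identity]
    = ¬x4   [double negation]
E2: ¬x4 ∧ (¬¬(¬x2 ∨ ¬x2) ∨ ¬x1)
    = ¬x4 ∧ (¬x2 ∨ ¬x2 ∨ ¬x1)   [double negation]
    = ¬x4 ∧ (¬x2 ∨ ¬x1)   [idempotence]
These differ: at x1=1, x2=1, x4=0, E1 = 1 but E2 = 0.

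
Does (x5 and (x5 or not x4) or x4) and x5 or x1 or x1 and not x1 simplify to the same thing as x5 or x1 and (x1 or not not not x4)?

Yes

E1: (x5 and (x5 or not x4) or x4) and x5 or x1 or x1 and not x1
    = (x5 and (x5 or not x4) or x4) and x5 or x1   — complement / identity
    = (x5 or x4) and x5 or x1   — absorption
    = x5 or x1   — absorption
E2: x5 or x1 and (x1 or not not not x4)
    = x5 or x1 and (x1 or not x4)   — double negation
    = x5 or x1   — absorption
Both reduce to x5 or x1, so they are equivalent.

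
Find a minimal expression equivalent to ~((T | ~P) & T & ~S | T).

~T

~((T | ~P) & T & ~S | T)
= ~(T & ~S | T)   — absorption
= ~T   — absorption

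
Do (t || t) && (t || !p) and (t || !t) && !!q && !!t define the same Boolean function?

No

E1: (t || t) && (t || !p)
    = t || t && !p   — distribution
    = t   — absorption
E2: (t || !t) && !!q && !!t
    = !!q && !!t   — complement / identity
    = q && !!t   — double negation
    = q && t   — double negation
These differ: at p=0, q=0, t=1, E1 = 1 but E2 = 0.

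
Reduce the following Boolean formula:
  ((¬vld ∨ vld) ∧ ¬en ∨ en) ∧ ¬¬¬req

((¬vld ∨ vld) ∧ ¬en ∨ en) ∧ ¬¬¬req
= ((¬vld ∨ vld) ∧ ¬en ∨ en) ∧ ¬req
= (¬en ∨ en) ∧ ¬req
= ¬req

¬req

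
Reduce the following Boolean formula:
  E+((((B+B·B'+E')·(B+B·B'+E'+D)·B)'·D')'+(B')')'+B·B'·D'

E+B'·D'

E+((((B+B·B'+E')·(B+B·B'+E'+D)·B)'·D')'+(B')')'+B·B'·D'
= E+((((B+B·B'+E')·B)'·D')'+(B')')'+B·B'·D'   (absorption)
= E+((((B+E')·B)'·D')'+(B')')'+B·B'·D'   (complement / identity)
= E+((B'·D')'+(B')')'+B·B'·D'   (absorption)
= E+B'·D'·B'+B·B'·D'   (De Morgan)
= E+B'·D'   (distribution)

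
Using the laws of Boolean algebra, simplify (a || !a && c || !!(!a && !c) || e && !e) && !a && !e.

!a && !e

(a || !a && c || !!(!a && !c) || e && !e) && !a && !e
= (a || !a && c || !a && !c || e && !e) && !a && !e
= (a || !a && c || !a && !c) && !a && !e
= (a || !a) && !a && !e
= !a && !e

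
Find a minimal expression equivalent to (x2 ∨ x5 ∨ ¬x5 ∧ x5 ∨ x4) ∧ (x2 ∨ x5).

x2 ∨ x5

(x2 ∨ x5 ∨ ¬x5 ∧ x5 ∨ x4) ∧ (x2 ∨ x5)
= (x2 ∨ x5 ∨ x4) ∧ (x2 ∨ x5)
= x2 ∨ x5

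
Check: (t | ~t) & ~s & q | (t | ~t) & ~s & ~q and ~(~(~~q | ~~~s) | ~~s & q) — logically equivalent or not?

Yes

E1: (t | ~t) & ~s & q | (t | ~t) & ~s & ~q
    = (t | ~t) & ~s   — distribution
    = ~s   — complement / identity
E2: ~(~(~~q | ~~~s) | ~~s & q)
    = ~(~q & ~~s | ~~s & q)   — De Morgan
    = ~~~s   — distribution
    = ~s   — double negation
Both reduce to ~s, so they are equivalent.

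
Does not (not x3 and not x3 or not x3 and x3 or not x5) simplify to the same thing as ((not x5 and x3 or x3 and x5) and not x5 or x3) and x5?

E1: not (not x3 and not x3 or not x3 and x3 or not x5)
    = not (not x3 or not x5)
    = x3 and x5
E2: ((not x5 and x3 or x3 and x5) and not x5 or x3) and x5
    = (x3 and not x5 or x3) and x5
    = x3 and x5
Both reduce to x3 and x5, so they are equivalent.

Yes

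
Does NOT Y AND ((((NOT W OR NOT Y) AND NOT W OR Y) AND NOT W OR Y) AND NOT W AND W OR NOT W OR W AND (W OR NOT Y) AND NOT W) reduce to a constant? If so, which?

NOT Y AND ((((NOT W OR NOT Y) AND NOT W OR Y) AND NOT W OR Y) AND NOT W AND W OR NOT W OR W AND (W OR NOT Y) AND NOT W)
= NOT Y AND (((NOT W OR Y) AND NOT W OR Y) AND NOT W AND W OR NOT W OR W AND (W OR NOT Y) AND NOT W)   (absorption)
= NOT Y AND (((NOT W OR Y) AND NOT W OR Y) AND NOT W AND W OR NOT W OR W AND NOT W)   (absorption)
= NOT Y AND ((NOT W OR Y) AND NOT W AND W OR NOT W OR W AND NOT W)   (absorption)
= NOT Y AND (NOT W AND W OR NOT W OR W AND NOT W)   (absorption)
= NOT Y AND (NOT W AND W OR NOT W)   (complement / identity)
= NOT Y AND NOT W   (complement / identity)
This depends on W, Y, so it is not a constant.

no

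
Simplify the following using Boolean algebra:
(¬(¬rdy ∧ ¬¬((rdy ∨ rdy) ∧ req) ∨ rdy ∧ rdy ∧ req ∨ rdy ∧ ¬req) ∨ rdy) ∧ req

req

(¬(¬rdy ∧ ¬¬((rdy ∨ rdy) ∧ req) ∨ rdy ∧ rdy ∧ req ∨ rdy ∧ ¬req) ∨ rdy) ∧ req
= (¬(¬rdy ∧ (rdy ∨ rdy) ∧ req ∨ rdy ∧ rdy ∧ req ∨ rdy ∧ ¬req) ∨ rdy) ∧ req
= (¬(¬rdy ∧ rdy ∧ req ∨ rdy ∧ rdy ∧ req ∨ rdy ∧ ¬req) ∨ rdy) ∧ req
= (¬(rdy ∧ req ∨ rdy ∧ ¬req) ∨ rdy) ∧ req
= (¬rdy ∨ rdy) ∧ req
= req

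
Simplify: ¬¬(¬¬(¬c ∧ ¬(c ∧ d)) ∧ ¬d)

¬¬(¬¬(¬c ∧ ¬(c ∧ d)) ∧ ¬d)
= ¬¬(¬(c ∨ c ∧ d) ∧ ¬d)   [De Morgan]
= ¬¬(¬c ∧ ¬d)   [absorption]
= ¬c ∧ ¬d   [double negation]

¬c ∧ ¬d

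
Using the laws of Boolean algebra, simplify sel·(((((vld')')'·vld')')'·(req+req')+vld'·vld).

sel·(((((vld')')'·vld')')'·(req+req')+vld'·vld)
= sel·(((vld')')'·vld'·(req+req')+vld'·vld)   [double negation]
= sel·(vld'·vld'·(req+req')+vld'·vld)   [double negation]
= sel·(vld'·vld'+vld'·vld)   [complement / identity]
= sel·vld'   [distribution]

sel·vld'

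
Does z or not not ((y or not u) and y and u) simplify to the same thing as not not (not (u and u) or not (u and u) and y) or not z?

E1: z or not not ((y or not u) and y and u)
    = z or (y or not u) and y and u   (double negation)
    = z or y and u   (absorption)
E2: not not (not (u and u) or not (u and u) and y) or not z
    = not (u and u) or not (u and u) and y or not z   (double negation)
    = not (u and u) or not z   (absorption)
    = not u or not z   (idempotence)
These differ: at u=0, y=0, z=0, E1 = 0 but E2 = 1.

No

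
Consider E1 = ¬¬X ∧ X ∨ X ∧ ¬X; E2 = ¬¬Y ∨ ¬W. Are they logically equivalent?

No

E1: ¬¬X ∧ X ∨ X ∧ ¬X
    = X ∧ X ∨ X ∧ ¬X   — double negation
    = X   — distribution
E2: ¬¬Y ∨ ¬W
    = Y ∨ ¬W   — double negation
These differ: at W=0, X=0, Y=0, E1 = 0 but E2 = 1.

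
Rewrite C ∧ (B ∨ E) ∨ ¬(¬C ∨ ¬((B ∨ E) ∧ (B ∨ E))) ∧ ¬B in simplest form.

C ∧ (B ∨ E)

C ∧ (B ∨ E) ∨ ¬(¬C ∨ ¬((B ∨ E) ∧ (B ∨ E))) ∧ ¬B
= C ∧ (B ∨ E) ∨ C ∧ (B ∨ E) ∧ (B ∨ E) ∧ ¬B   [De Morgan]
= C ∧ (B ∨ E) ∨ C ∧ (B ∨ E) ∧ ¬B   [idempotence]
= C ∧ (B ∨ E)   [absorption]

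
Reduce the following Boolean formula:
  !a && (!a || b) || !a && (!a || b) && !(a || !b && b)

!a && (!a || b) || !a && (!a || b) && !(a || !b && b)
= !a && (!a || b) || !a && (!a || b) && !a   — complement / identity
= !a && (!a || b)   — absorption
= !a   — absorption

!a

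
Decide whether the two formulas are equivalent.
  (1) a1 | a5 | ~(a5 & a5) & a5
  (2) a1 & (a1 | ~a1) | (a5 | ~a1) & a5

Yes

E1: a1 | a5 | ~(a5 & a5) & a5
    = a1 | a5 | ~a5 & a5
    = a1 | a5
E2: a1 & (a1 | ~a1) | (a5 | ~a1) & a5
    = a1 | (a5 | ~a1) & a5
    = a1 | a5
Both reduce to a1 | a5, so they are equivalent.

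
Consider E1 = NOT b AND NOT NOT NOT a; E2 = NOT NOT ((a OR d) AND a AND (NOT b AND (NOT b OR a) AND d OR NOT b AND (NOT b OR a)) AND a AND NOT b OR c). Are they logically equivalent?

No

E1: NOT b AND NOT NOT NOT a
    = NOT b AND NOT a   [double negation]
E2: NOT NOT ((a OR d) AND a AND (NOT b AND (NOT b OR a) AND d OR NOT b AND (NOT b OR a)) AND a AND NOT b OR c)
    = NOT NOT ((a OR d) AND a AND NOT b AND (NOT b OR a) AND a AND NOT b OR c)   [absorption]
    = (a OR d) AND a AND NOT b AND (NOT b OR a) AND a AND NOT b OR c   [double negation]
    = a AND NOT b AND (NOT b OR a) AND a AND NOT b OR c   [absorption]
    = a AND NOT b AND a AND NOT b OR c   [absorption]
    = a AND NOT b OR c   [idempotence]
These differ: at a=1, b=0, c=1, d=1, E1 = 0 but E2 = 1.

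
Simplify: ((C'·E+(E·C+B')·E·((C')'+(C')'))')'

E

((C'·E+(E·C+B')·E·((C')'+(C')'))')'
= ((C'·E+(E·C+B')·E·(C')')')'
= ((C'·E+(E·C+B')·E·C)')'
= ((C'·E+E·C)')'
= (E')'
= E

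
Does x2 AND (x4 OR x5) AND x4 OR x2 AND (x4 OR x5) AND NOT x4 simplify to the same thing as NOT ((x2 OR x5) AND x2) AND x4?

E1: x2 AND (x4 OR x5) AND x4 OR x2 AND (x4 OR x5) AND NOT x4
    = x2 AND (x4 OR x5)   — distribution
E2: NOT ((x2 OR x5) AND x2) AND x4
    = NOT x2 AND x4   — absorption
These differ: at x2=0, x4=1, x5=1, E1 = 0 but E2 = 1.

No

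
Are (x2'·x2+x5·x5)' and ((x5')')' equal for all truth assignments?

E1: (x2'·x2+x5·x5)'
    = (x5·x5)'   — complement / identity
    = x5'   — idempotence
E2: ((x5')')'
    = x5'   — double negation
Both reduce to x5', so they are equivalent.

Yes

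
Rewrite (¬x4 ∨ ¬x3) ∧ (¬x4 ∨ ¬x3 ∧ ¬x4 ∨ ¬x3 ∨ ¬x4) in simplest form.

(¬x4 ∨ ¬x3) ∧ (¬x4 ∨ ¬x3 ∧ ¬x4 ∨ ¬x3 ∨ ¬x4)
= (¬x4 ∨ ¬x3) ∧ (¬x4 ∨ ¬x3 ∨ ¬x4)
= ¬x4 ∨ ¬x3

¬x4 ∨ ¬x3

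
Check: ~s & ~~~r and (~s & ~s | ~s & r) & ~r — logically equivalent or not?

Yes

E1: ~s & ~~~r
    = ~s & ~r   [double negation]
E2: (~s & ~s | ~s & r) & ~r
    = (~s | r) & ~s & ~r   [distribution]
    = ~s & ~r   [absorption]
Both reduce to ~s & ~r, so they are equivalent.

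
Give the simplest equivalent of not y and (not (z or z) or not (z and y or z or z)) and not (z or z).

not y and not z

not y and (not (z or z) or not (z and y or z or z)) and not (z or z)
= not y and (not (z or z) or not (z or z)) and not (z or z)   [absorption]
= not y and not (z or z) and not (z or z)   [idempotence]
= not y and not (z or z)   [idempotence]
= not y and not z   [idempotence]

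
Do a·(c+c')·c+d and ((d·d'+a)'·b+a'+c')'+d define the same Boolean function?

E1: a·(c+c')·c+d
    = a·c+d   — complement / identity
E2: ((d·d'+a)'·b+a'+c')'+d
    = (a'·b+a'+c')'+d   — complement / identity
    = (a'+c')'+d   — absorption
    = a·c+d   — De Morgan
Both reduce to a·c+d, so they are equivalent.

Yes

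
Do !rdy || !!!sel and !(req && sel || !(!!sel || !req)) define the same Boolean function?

E1: !rdy || !!!sel
    = !rdy || !sel   — double negation
E2: !(req && sel || !(!!sel || !req))
    = !(req && sel || !sel && req)   — De Morgan
    = !req   — distribution
These differ: at rdy=1, req=1, sel=0, E1 = 1 but E2 = 0.

No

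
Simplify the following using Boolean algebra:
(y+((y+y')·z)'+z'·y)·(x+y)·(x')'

(y+z')·x

(y+((y+y')·z)'+z'·y)·(x+y)·(x')'
= (y+z'+z'·y)·(x+y)·(x')'   [complement / identity]
= (y+z')·(x+y)·(x')'   [absorption]
= (y+z')·(x+y)·x   [double negation]
= (y+z')·x   [absorption]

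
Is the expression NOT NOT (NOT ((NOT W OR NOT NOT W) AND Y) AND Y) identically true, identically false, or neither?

identically false

NOT NOT (NOT ((NOT W OR NOT NOT W) AND Y) AND Y)
= NOT ((NOT W OR NOT NOT W) AND Y) AND Y
= NOT ((NOT W OR W) AND Y) AND Y
= NOT Y AND Y
= FALSE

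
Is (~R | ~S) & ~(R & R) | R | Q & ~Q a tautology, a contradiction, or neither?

tautology

(~R | ~S) & ~(R & R) | R | Q & ~Q
= (~R | ~S) & ~(R & R) | R   [complement / identity]
= (~R | ~S) & ~R | R   [idempotence]
= ~R | R   [absorption]
= 1   [complement]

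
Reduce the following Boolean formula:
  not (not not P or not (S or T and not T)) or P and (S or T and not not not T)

S

not (not not P or not (S or T and not T)) or P and (S or T and not not not T)
= not P and (S or T and not T) or P and (S or T and not not not T)
= not P and (S or T and not T) or P and (S or T and not T)
= S or T and not T
= S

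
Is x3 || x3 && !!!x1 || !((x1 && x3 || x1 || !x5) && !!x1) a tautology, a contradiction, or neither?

x3 || x3 && !!!x1 || !((x1 && x3 || x1 || !x5) && !!x1)
= x3 || x3 && !x1 || !((x1 && x3 || x1 || !x5) && !!x1)   — double negation
= x3 || !((x1 && x3 || x1 || !x5) && !!x1)   — absorption
= x3 || !((x1 && x3 || x1 || !x5) && x1)   — double negation
= x3 || !((x1 || !x5) && x1)   — absorption
= x3 || !x1   — absorption
This depends on x1, x3, so it is not a constant.

neither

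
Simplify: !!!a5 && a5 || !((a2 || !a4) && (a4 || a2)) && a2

false

!!!a5 && a5 || !((a2 || !a4) && (a4 || a2)) && a2
= !!!a5 && a5 || !(!a4 && a4 || a2) && a2   [distribution]
= !!!a5 && a5 || !a2 && a2   [complement / identity]
= !a5 && a5 || !a2 && a2   [double negation]
= !a2 && a2   [complement / identity]
= false   [complement]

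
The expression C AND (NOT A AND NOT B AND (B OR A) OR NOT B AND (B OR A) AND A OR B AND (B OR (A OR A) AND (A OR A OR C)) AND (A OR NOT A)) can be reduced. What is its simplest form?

C AND (B OR A)

C AND (NOT A AND NOT B AND (B OR A) OR NOT B AND (B OR A) AND A OR B AND (B OR (A OR A) AND (A OR A OR C)) AND (A OR NOT A))
= C AND (NOT B AND (B OR A) OR B AND (B OR (A OR A) AND (A OR A OR C)) AND (A OR NOT A))   — distribution
= C AND (NOT B AND (B OR A) OR B AND (B OR A OR A) AND (A OR NOT A))   — absorption
= C AND (NOT B AND (B OR A) OR B AND (B OR A OR A))   — complement / identity
= C AND (NOT B AND (B OR A) OR B AND (B OR A))   — idempotence
= C AND (B OR A)   — distribution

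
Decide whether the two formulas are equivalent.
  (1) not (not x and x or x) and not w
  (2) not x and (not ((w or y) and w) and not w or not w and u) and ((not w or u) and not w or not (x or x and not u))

E1: not (not x and x or x) and not w
    = not x and not w   (complement / identity)
E2: not x and (not ((w or y) and w) and not w or not w and u) and ((not w or u) and not w or not (x or x and not u))
    = not x and (not w and not w or not w and u) and ((not w or u) and not w or not (x or x and not u))   (absorption)
    = not x and (not w and not w or not w and u) and ((not w or u) and not w or not x)   (absorption)
    = not x and (not w or u) and not w and ((not w or u) and not w or not x)   (distribution)
    = not x and (not w or u) and not w   (absorption)
    = not x and not w   (absorption)
Both reduce to not x and not w, so they are equivalent.

Yes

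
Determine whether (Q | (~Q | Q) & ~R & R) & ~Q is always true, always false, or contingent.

always false

(Q | (~Q | Q) & ~R & R) & ~Q
= (Q | ~R & R) & ~Q
= Q & ~Q
= 0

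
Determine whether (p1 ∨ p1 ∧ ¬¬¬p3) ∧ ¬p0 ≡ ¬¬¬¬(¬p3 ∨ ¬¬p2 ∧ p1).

E1: (p1 ∨ p1 ∧ ¬¬¬p3) ∧ ¬p0
    = (p1 ∨ p1 ∧ ¬p3) ∧ ¬p0   (double negation)
    = p1 ∧ ¬p0   (absorption)
E2: ¬¬¬¬(¬p3 ∨ ¬¬p2 ∧ p1)
    = ¬¬(¬p3 ∨ ¬¬p2 ∧ p1)   (double negation)
    = ¬¬(¬p3 ∨ p2 ∧ p1)   (double negation)
    = ¬p3 ∨ p2 ∧ p1   (double negation)
These differ: at p0=1, p1=0, p2=0, p3=0, E1 = 0 but E2 = 1.

No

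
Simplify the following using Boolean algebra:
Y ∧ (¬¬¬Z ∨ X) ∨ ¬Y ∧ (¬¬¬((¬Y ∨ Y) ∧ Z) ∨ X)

¬Z ∨ X

Y ∧ (¬¬¬Z ∨ X) ∨ ¬Y ∧ (¬¬¬((¬Y ∨ Y) ∧ Z) ∨ X)
= Y ∧ (¬¬¬Z ∨ X) ∨ ¬Y ∧ (¬¬¬Z ∨ X)   — complement / identity
= ¬¬¬Z ∨ X   — distribution
= ¬Z ∨ X   — double negation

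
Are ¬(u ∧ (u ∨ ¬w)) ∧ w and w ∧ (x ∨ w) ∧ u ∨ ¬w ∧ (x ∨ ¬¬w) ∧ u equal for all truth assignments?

No

E1: ¬(u ∧ (u ∨ ¬w)) ∧ w
    = ¬u ∧ w   (absorption)
E2: w ∧ (x ∨ w) ∧ u ∨ ¬w ∧ (x ∨ ¬¬w) ∧ u
    = w ∧ (x ∨ w) ∧ u ∨ ¬w ∧ (x ∨ w) ∧ u   (double negation)
    = (x ∨ w) ∧ u   (distribution)
These differ: at u=0, w=1, x=1, E1 = 1 but E2 = 0.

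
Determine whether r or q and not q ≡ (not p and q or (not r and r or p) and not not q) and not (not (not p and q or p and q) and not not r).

No

E1: r or q and not q
    = r   (complement / identity)
E2: (not p and q or (not r and r or p) and not not q) and not (not (not p and q or p and q) and not not r)
    = (not p and q or p and not not q) and not (not (not p and q or p and q) and not not r)   (complement / identity)
    = (not p and q or p and q) and not (not (not p and q or p and q) and not not r)   (double negation)
    = (not p and q or p and q) and (not p and q or p and q or not r)   (De Morgan)
    = not p and q or p and q   (absorption)
    = q   (distribution)
These differ: at p=0, q=0, r=1, E1 = 1 but E2 = 0.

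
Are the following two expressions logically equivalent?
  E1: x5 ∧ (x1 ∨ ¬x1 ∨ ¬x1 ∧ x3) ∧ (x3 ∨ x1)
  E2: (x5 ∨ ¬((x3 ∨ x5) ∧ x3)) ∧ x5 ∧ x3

E1: x5 ∧ (x1 ∨ ¬x1 ∨ ¬x1 ∧ x3) ∧ (x3 ∨ x1)
    = x5 ∧ (x1 ∨ ¬x1) ∧ (x3 ∨ x1)
    = x5 ∧ (x3 ∨ x1)
E2: (x5 ∨ ¬((x3 ∨ x5) ∧ x3)) ∧ x5 ∧ x3
    = (x5 ∨ ¬x3) ∧ x5 ∧ x3
    = x5 ∧ x3
These differ: at x1=1, x3=0, x5=1, E1 = 1 but E2 = 0.

No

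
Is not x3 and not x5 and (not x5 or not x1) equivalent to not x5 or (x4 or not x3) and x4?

E1: not x3 and not x5 and (not x5 or not x1)
    = not x3 and not x5   (absorption)
E2: not x5 or (x4 or not x3) and x4
    = not x5 or x4   (absorption)
These differ: at x1=0, x3=1, x4=1, x5=0, E1 = 0 but E2 = 1.

No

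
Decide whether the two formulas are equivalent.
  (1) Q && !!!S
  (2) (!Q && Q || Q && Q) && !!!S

E1: Q && !!!S
    = Q && !S
E2: (!Q && Q || Q && Q) && !!!S
    = Q && !!!S
    = Q && !S
Both reduce to Q && !S, so they are equivalent.

Yes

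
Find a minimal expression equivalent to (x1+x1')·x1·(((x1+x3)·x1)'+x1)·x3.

x1·x3

(x1+x1')·x1·(((x1+x3)·x1)'+x1)·x3
= (x1+x1')·x1·(x1'+x1)·x3   [absorption]
= x1·(x1'+x1)·x3   [complement / identity]
= x1·x3   [complement / identity]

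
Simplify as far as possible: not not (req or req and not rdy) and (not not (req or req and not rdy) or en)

not not (req or req and not rdy) and (not not (req or req and not rdy) or en)
= not not (req or req and not rdy)
= not not req
= req

req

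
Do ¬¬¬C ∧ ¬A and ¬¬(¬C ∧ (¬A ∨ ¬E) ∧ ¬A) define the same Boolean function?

Yes

E1: ¬¬¬C ∧ ¬A
    = ¬C ∧ ¬A   [double negation]
E2: ¬¬(¬C ∧ (¬A ∨ ¬E) ∧ ¬A)
    = ¬¬(¬C ∧ ¬A)   [absorption]
    = ¬C ∧ ¬A   [double negation]
Both reduce to ¬C ∧ ¬A, so they are equivalent.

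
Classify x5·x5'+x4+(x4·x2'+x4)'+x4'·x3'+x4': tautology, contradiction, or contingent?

x5·x5'+x4+(x4·x2'+x4)'+x4'·x3'+x4'
= x5·x5'+x4+x4'+x4'·x3'+x4'
= x5·x5'+x4+x4'+x4'
= x4+x4'+x4'
= x4+x4'
= 1

tautology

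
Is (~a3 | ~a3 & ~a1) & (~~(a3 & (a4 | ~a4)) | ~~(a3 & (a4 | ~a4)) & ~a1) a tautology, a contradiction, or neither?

contradiction

(~a3 | ~a3 & ~a1) & (~~(a3 & (a4 | ~a4)) | ~~(a3 & (a4 | ~a4)) & ~a1)
= (~a3 | ~a3 & ~a1) & ~~(a3 & (a4 | ~a4))   [absorption]
= (~a3 | ~a3 & ~a1) & ~~a3   [complement / identity]
= ~a3 & ~~a3   [absorption]
= ~a3 & a3   [double negation]
= 0   [complement]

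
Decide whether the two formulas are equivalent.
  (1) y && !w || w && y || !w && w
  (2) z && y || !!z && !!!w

No

E1: y && !w || w && y || !w && w
    = y && !w || w && y   [complement / identity]
    = y   [distribution]
E2: z && y || !!z && !!!w
    = z && y || z && !!!w   [double negation]
    = z && y || z && !w   [double negation]
    = (y || !w) && z   [distribution]
These differ: at w=0, y=1, z=0, E1 = 1 but E2 = 0.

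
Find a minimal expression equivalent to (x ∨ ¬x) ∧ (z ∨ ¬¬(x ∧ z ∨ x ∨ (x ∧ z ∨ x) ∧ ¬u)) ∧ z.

(x ∨ ¬x) ∧ (z ∨ ¬¬(x ∧ z ∨ x ∨ (x ∧ z ∨ x) ∧ ¬u)) ∧ z
= (x ∨ ¬x) ∧ (z ∨ x ∧ z ∨ x ∨ (x ∧ z ∨ x) ∧ ¬u) ∧ z   — double negation
= (z ∨ x ∧ z ∨ x ∨ (x ∧ z ∨ x) ∧ ¬u) ∧ z   — complement / identity
= (z ∨ x ∧ z ∨ x) ∧ z   — absorption
= (z ∨ x) ∧ z   — absorption
= z   — absorption

z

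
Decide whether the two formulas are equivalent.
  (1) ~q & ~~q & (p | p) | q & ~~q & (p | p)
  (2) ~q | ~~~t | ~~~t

E1: ~q & ~~q & (p | p) | q & ~~q & (p | p)
    = ~~q & (p | p)   — distribution
    = q & (p | p)   — double negation
    = q & p   — idempotence
E2: ~q | ~~~t | ~~~t
    = ~q | ~~~t   — idempotence
    = ~q | ~t   — double negation
These differ: at p=0, q=0, t=0, E1 = 0 but E2 = 1.

No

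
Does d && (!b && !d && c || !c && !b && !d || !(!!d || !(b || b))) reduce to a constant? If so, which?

yes, False

d && (!b && !d && c || !c && !b && !d || !(!!d || !(b || b)))
= d && (!b && !d || !(!!d || !(b || b)))
= d && (!b && !d || !d && (b || b))
= d && (!b && !d || !d && b)
= d && !d
= false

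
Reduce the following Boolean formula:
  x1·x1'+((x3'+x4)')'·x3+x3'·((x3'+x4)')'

x3'+x4

x1·x1'+((x3'+x4)')'·x3+x3'·((x3'+x4)')'
= ((x3'+x4)')'·x3+x3'·((x3'+x4)')'   — complement / identity
= ((x3'+x4)')'   — distribution
= x3'+x4   — double negation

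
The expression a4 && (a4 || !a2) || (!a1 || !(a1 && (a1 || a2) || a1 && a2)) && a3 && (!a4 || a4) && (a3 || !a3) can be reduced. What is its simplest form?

a4 || !a1 && a3

a4 && (a4 || !a2) || (!a1 || !(a1 && (a1 || a2) || a1 && a2)) && a3 && (!a4 || a4) && (a3 || !a3)
= a4 && (a4 || !a2) || (!a1 || !(a1 || a1 && a2)) && a3 && (!a4 || a4) && (a3 || !a3)   (absorption)
= a4 && (a4 || !a2) || (!a1 || !(a1 || a1 && a2)) && a3 && (a3 || !a3)   (complement / identity)
= a4 && (a4 || !a2) || (!a1 || !(a1 || a1 && a2)) && a3   (complement / identity)
= a4 || (!a1 || !(a1 || a1 && a2)) && a3   (absorption)
= a4 || (!a1 || !a1) && a3   (absorption)
= a4 || !a1 && a3   (idempotence)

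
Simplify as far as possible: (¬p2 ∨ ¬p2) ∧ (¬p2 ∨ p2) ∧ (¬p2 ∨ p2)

(¬p2 ∨ ¬p2) ∧ (¬p2 ∨ p2) ∧ (¬p2 ∨ p2)
= (¬p2 ∨ ¬p2) ∧ (¬p2 ∨ p2)   — idempotence
= ¬p2 ∧ p2 ∨ ¬p2   — distribution
= ¬p2   — complement / identity

¬p2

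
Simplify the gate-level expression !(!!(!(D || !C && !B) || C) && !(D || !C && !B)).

!(!!(!(D || !C && !B) || C) && !(D || !C && !B))
= !((!(D || !C && !B) || C) && !(D || !C && !B))   — double negation
= !!(D || !C && !B)   — absorption
= D || !C && !B   — double negation

D || !C && !B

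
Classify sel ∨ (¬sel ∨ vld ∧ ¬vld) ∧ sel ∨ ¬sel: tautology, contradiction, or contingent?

sel ∨ (¬sel ∨ vld ∧ ¬vld) ∧ sel ∨ ¬sel
= sel ∨ ¬sel ∧ sel ∨ ¬sel   — complement / identity
= sel ∨ ¬sel   — complement / identity
= True   — complement

tautology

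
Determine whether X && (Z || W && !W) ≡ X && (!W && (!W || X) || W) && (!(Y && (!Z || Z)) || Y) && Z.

E1: X && (Z || W && !W)
    = X && Z   (complement / identity)
E2: X && (!W && (!W || X) || W) && (!(Y && (!Z || Z)) || Y) && Z
    = X && (!W || W) && (!(Y && (!Z || Z)) || Y) && Z   (absorption)
    = X && (!W || W) && (!Y || Y) && Z   (complement / identity)
    = X && (!W || W) && Z   (complement / identity)
    = X && Z   (complement / identity)
Both reduce to X && Z, so they are equivalent.

Yes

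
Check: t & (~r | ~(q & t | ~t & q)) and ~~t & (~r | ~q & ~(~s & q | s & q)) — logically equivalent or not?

E1: t & (~r | ~(q & t | ~t & q))
    = t & (~r | ~q)   — distribution
E2: ~~t & (~r | ~q & ~(~s & q | s & q))
    = t & (~r | ~q & ~(~s & q | s & q))   — double negation
    = t & (~r | ~q & ~q)   — distribution
    = t & (~r | ~q)   — idempotence
Both reduce to t & (~r | ~q), so they are equivalent.

Yes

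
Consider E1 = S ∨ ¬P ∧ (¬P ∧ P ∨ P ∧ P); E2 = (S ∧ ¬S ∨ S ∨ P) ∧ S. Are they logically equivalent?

Yes

E1: S ∨ ¬P ∧ (¬P ∧ P ∨ P ∧ P)
    = S ∨ ¬P ∧ P   (distribution)
    = S   (complement / identity)
E2: (S ∧ ¬S ∨ S ∨ P) ∧ S
    = (S ∨ P) ∧ S   (complement / identity)
    = S   (absorption)
Both reduce to S, so they are equivalent.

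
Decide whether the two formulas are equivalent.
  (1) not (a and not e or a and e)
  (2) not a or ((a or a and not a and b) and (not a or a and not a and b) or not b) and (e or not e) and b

E1: not (a and not e or a and e)
    = not a   — distribution
E2: not a or ((a or a and not a and b) and (not a or a and not a and b) or not b) and (e or not e) and b
    = not a or (a and not a or a and not a and b or not b) and (e or not e) and b   — distribution
    = not a or (a and not a or not b) and (e or not e) and b   — absorption
    = not a or (a and not a or not b) and b   — complement / identity
    = not a or not b and b   — complement / identity
    = not a   — complement / identity
Both reduce to not a, so they are equivalent.

Yes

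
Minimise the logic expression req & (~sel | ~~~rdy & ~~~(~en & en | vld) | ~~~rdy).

req & (~sel | ~rdy)

req & (~sel | ~~~rdy & ~~~(~en & en | vld) | ~~~rdy)
= req & (~sel | ~~~rdy & ~(~en & en | vld) | ~~~rdy)
= req & (~sel | ~~~rdy & ~vld | ~~~rdy)
= req & (~sel | ~~~rdy)
= req & (~sel | ~rdy)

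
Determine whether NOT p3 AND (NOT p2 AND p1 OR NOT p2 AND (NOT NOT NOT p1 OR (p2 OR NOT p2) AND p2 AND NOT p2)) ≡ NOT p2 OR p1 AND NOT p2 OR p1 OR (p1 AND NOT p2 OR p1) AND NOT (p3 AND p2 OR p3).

E1: NOT p3 AND (NOT p2 AND p1 OR NOT p2 AND (NOT NOT NOT p1 OR (p2 OR NOT p2) AND p2 AND NOT p2))
    = NOT p3 AND (NOT p2 AND p1 OR NOT p2 AND (NOT NOT NOT p1 OR p2 AND NOT p2))
    = NOT p3 AND (NOT p2 AND p1 OR NOT p2 AND NOT NOT NOT p1)
    = NOT p3 AND (NOT p2 AND p1 OR NOT p2 AND NOT p1)
    = NOT p3 AND NOT p2
E2: NOT p2 OR p1 AND NOT p2 OR p1 OR (p1 AND NOT p2 OR p1) AND NOT (p3 AND p2 OR p3)
    = NOT p2 OR p1 AND NOT p2 OR p1 OR (p1 AND NOT p2 OR p1) AND NOT p3
    = NOT p2 OR p1 AND NOT p2 OR p1
    = NOT p2 OR p1
These differ: at p1=1, p2=0, p3=1, E1 = 0 but E2 = 1.

No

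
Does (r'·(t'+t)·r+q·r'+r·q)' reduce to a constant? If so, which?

(r'·(t'+t)·r+q·r'+r·q)'
= (r'·(t'+t)·r+q)'   [distribution]
= (r'·r+q)'   [complement / identity]
= q'   [complement / identity]
This depends on q, so it is not a constant.

no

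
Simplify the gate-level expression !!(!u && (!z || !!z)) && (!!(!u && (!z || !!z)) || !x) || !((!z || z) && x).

!!(!u && (!z || !!z)) && (!!(!u && (!z || !!z)) || !x) || !((!z || z) && x)
= !!(!u && (!z || !!z)) || !((!z || z) && x)   [absorption]
= !!(!u && (!z || z)) || !((!z || z) && x)   [double negation]
= !!!u || !((!z || z) && x)   [complement / identity]
= !u || !((!z || z) && x)   [double negation]
= !u || !x   [complement / identity]

!u || !x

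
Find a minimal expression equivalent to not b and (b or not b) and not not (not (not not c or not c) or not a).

not b and not a

not b and (b or not b) and not not (not (not not c or not c) or not a)
= not b and not not (not (not not c or not c) or not a)
= not b and not not (not c and c or not a)
= not b and not not not a
= not b and not a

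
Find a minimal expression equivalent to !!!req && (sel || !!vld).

!!!req && (sel || !!vld)
= !!!req && (sel || vld)   (double negation)
= !req && (sel || vld)   (double negation)

!req && (sel || vld)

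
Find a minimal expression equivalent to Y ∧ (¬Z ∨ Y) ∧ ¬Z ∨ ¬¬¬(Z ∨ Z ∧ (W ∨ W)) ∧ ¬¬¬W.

¬Z ∧ (Y ∨ ¬W)

Y ∧ (¬Z ∨ Y) ∧ ¬Z ∨ ¬¬¬(Z ∨ Z ∧ (W ∨ W)) ∧ ¬¬¬W
= Y ∧ (¬Z ∨ Y) ∧ ¬Z ∨ ¬¬¬(Z ∨ Z ∧ W) ∧ ¬¬¬W   [idempotence]
= Y ∧ (¬Z ∨ Y) ∧ ¬Z ∨ ¬¬¬(Z ∨ Z ∧ W) ∧ ¬W   [double negation]
= Y ∧ ¬Z ∨ ¬¬¬(Z ∨ Z ∧ W) ∧ ¬W   [absorption]
= Y ∧ ¬Z ∨ ¬(Z ∨ Z ∧ W) ∧ ¬W   [double negation]
= Y ∧ ¬Z ∨ ¬Z ∧ ¬W   [absorption]
= ¬Z ∧ (Y ∨ ¬W)   [distribution]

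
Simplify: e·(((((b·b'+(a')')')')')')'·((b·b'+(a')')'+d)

e·a'

e·(((((b·b'+(a')')')')')')'·((b·b'+(a')')'+d)
= e·(((b·b'+(a')')')')'·((b·b'+(a')')'+d)   (double negation)
= e·(b·b'+(a')')'·((b·b'+(a')')'+d)   (double negation)
= e·(b·b'+(a')')'   (absorption)
= e·((a')')'   (complement / identity)
= e·a'   (double negation)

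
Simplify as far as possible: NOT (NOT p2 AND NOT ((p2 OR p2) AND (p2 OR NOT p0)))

p2

NOT (NOT p2 AND NOT ((p2 OR p2) AND (p2 OR NOT p0)))
= NOT (NOT p2 AND NOT (p2 OR p2 AND NOT p0))   — distribution
= p2 OR p2 OR p2 AND NOT p0   — De Morgan
= p2 OR p2   — absorption
= p2   — idempotence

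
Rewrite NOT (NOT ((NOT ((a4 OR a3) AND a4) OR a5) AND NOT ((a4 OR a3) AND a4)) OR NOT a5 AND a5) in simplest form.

NOT (NOT ((NOT ((a4 OR a3) AND a4) OR a5) AND NOT ((a4 OR a3) AND a4)) OR NOT a5 AND a5)
= NOT (NOT NOT ((a4 OR a3) AND a4) OR NOT a5 AND a5)   [absorption]
= NOT NOT NOT ((a4 OR a3) AND a4)   [complement / identity]
= NOT NOT NOT a4   [absorption]
= NOT a4   [double negation]

NOT a4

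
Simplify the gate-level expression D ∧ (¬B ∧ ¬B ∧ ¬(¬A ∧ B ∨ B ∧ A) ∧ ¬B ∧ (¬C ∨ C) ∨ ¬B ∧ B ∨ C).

D ∧ (¬B ∧ ¬B ∧ ¬(¬A ∧ B ∨ B ∧ A) ∧ ¬B ∧ (¬C ∨ C) ∨ ¬B ∧ B ∨ C)
= D ∧ (¬B ∧ ¬B ∧ ¬(¬A ∧ B ∨ B ∧ A) ∧ ¬B ∨ ¬B ∧ B ∨ C)   [complement / identity]
= D ∧ (¬B ∧ ¬B ∧ ¬B ∧ ¬B ∨ ¬B ∧ B ∨ C)   [distribution]
= D ∧ (¬B ∧ ¬B ∨ ¬B ∧ B ∨ C)   [idempotence]
= D ∧ (¬B ∨ C)   [distribution]

D ∧ (¬B ∨ C)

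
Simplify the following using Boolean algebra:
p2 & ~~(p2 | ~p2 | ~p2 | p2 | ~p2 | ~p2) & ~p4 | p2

p2 & ~~(p2 | ~p2 | ~p2 | p2 | ~p2 | ~p2) & ~p4 | p2
= p2 & ~~(p2 | ~p2 | ~p2) & ~p4 | p2   — idempotence
= p2 & ~~(p2 | ~p2) & ~p4 | p2   — idempotence
= p2 & (p2 | ~p2) & ~p4 | p2   — double negation
= p2 & ~p4 | p2   — complement / identity
= p2   — absorption

p2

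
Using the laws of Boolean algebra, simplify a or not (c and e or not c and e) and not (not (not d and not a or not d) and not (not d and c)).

a or not e and not d

a or not (c and e or not c and e) and not (not (not d and not a or not d) and not (not d and c))
= a or not e and not (not (not d and not a or not d) and not (not d and c))   [distribution]
= a or not e and not (not not d and not (not d and c))   [absorption]
= a or not e and (not d or not d and c)   [De Morgan]
= a or not e and not d   [absorption]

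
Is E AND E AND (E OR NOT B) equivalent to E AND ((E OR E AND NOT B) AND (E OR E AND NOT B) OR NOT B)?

Yes

E1: E AND E AND (E OR NOT B)
    = E AND E   [absorption]
    = E   [idempotence]
E2: E AND ((E OR E AND NOT B) AND (E OR E AND NOT B) OR NOT B)
    = E AND (E OR E AND NOT B OR NOT B)   [idempotence]
    = E AND (E OR NOT B)   [absorption]
    = E   [absorption]
Both reduce to E, so they are equivalent.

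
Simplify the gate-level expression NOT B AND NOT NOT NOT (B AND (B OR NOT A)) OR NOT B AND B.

NOT B

NOT B AND NOT NOT NOT (B AND (B OR NOT A)) OR NOT B AND B
= NOT B AND NOT NOT NOT B OR NOT B AND B   (absorption)
= NOT B AND NOT B OR NOT B AND B   (double negation)
= NOT B   (distribution)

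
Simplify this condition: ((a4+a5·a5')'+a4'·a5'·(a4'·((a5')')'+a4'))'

((a4+a5·a5')'+a4'·a5'·(a4'·((a5')')'+a4'))'
= (a4'+a4'·a5'·(a4'·((a5')')'+a4'))'   [complement / identity]
= (a4'+a4'·a5'·(a4'·a5'+a4'))'   [double negation]
= (a4'+a4'·a5')'   [absorption]
= (a4')'   [absorption]
= a4   [double negation]

a4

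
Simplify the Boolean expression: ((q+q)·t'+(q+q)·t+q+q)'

q'

((q+q)·t'+(q+q)·t+q+q)'
= ((q+q)·t'+q+q)'   [absorption]
= (q+q)'   [absorption]
= q'   [idempotence]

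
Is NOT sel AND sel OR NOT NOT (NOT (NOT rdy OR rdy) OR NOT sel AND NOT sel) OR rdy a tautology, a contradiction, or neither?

neither

NOT sel AND sel OR NOT NOT (NOT (NOT rdy OR rdy) OR NOT sel AND NOT sel) OR rdy
= NOT sel AND sel OR NOT NOT (NOT (NOT rdy OR rdy) OR NOT sel) OR rdy   [idempotence]
= NOT sel AND sel OR NOT ((NOT rdy OR rdy) AND sel) OR rdy   [De Morgan]
= NOT ((NOT rdy OR rdy) AND sel) OR rdy   [complement / identity]
= NOT sel OR rdy   [complement / identity]
This depends on rdy, sel, so it is not a constant.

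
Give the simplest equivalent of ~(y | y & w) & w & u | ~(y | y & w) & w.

~(y | y & w) & w & u | ~(y | y & w) & w
= ~(y | y & w) & w   [absorption]
= ~y & w   [absorption]

~y & w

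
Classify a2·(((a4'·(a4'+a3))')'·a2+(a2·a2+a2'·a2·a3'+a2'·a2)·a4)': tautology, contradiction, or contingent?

a2·(((a4'·(a4'+a3))')'·a2+(a2·a2+a2'·a2·a3'+a2'·a2)·a4)'
= a2·(((a4'·(a4'+a3))')'·a2+(a2·a2+a2'·a2)·a4)'
= a2·(a4'·(a4'+a3)·a2+(a2·a2+a2'·a2)·a4)'
= a2·(a4'·a2+(a2·a2+a2'·a2)·a4)'
= a2·(a4'·a2+a2·a4)'
= a2·a2'
= 0

contradiction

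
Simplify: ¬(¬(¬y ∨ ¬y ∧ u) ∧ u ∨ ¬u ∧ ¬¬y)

¬(¬(¬y ∨ ¬y ∧ u) ∧ u ∨ ¬u ∧ ¬¬y)
= ¬(¬¬y ∧ u ∨ ¬u ∧ ¬¬y)   (absorption)
= ¬¬¬y   (distribution)
= ¬y   (double negation)

¬y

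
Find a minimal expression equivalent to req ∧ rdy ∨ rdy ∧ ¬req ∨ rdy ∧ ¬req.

rdy

req ∧ rdy ∨ rdy ∧ ¬req ∨ rdy ∧ ¬req
= req ∧ rdy ∨ rdy ∧ ¬req   (idempotence)
= rdy   (distribution)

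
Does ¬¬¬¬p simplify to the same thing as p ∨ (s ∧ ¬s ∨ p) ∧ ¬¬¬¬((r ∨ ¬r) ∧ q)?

E1: ¬¬¬¬p
    = ¬¬p   — double negation
    = p   — double negation
E2: p ∨ (s ∧ ¬s ∨ p) ∧ ¬¬¬¬((r ∨ ¬r) ∧ q)
    = p ∨ (s ∧ ¬s ∨ p) ∧ ¬¬¬¬q   — complement / identity
    = p ∨ p ∧ ¬¬¬¬q   — complement / identity
    = p ∨ p ∧ ¬¬q   — double negation
    = p ∨ p ∧ q   — double negation
    = p   — absorption
Both reduce to p, so they are equivalent.

Yes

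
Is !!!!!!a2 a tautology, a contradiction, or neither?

neither

!!!!!!a2
= !!!!a2   — double negation
= !!a2   — double negation
= a2   — double negation
This depends on a2, so it is not a constant.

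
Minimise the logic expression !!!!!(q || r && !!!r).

!!!!!(q || r && !!!r)
= !!!(q || r && !!!r)   [double negation]
= !!!(q || r && !r)   [double negation]
= !!!q   [complement / identity]
= !q   [double negation]

!q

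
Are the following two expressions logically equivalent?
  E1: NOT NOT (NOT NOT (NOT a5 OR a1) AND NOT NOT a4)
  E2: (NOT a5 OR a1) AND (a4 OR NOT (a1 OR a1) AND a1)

E1: NOT NOT (NOT NOT (NOT a5 OR a1) AND NOT NOT a4)
    = NOT (NOT (NOT a5 OR a1) OR NOT a4)   [De Morgan]
    = (NOT a5 OR a1) AND a4   [De Morgan]
E2: (NOT a5 OR a1) AND (a4 OR NOT (a1 OR a1) AND a1)
    = (NOT a5 OR a1) AND (a4 OR NOT a1 AND a1)   [idempotence]
    = (NOT a5 OR a1) AND a4   [complement / identity]
Both reduce to (NOT a5 OR a1) AND a4, so they are equivalent.

Yes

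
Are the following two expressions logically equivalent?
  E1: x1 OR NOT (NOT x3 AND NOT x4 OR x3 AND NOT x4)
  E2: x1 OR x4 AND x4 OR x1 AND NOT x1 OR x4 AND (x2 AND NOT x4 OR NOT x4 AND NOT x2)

E1: x1 OR NOT (NOT x3 AND NOT x4 OR x3 AND NOT x4)
    = x1 OR NOT NOT x4
    = x1 OR x4
E2: x1 OR x4 AND x4 OR x1 AND NOT x1 OR x4 AND (x2 AND NOT x4 OR NOT x4 AND NOT x2)
    = x1 OR x4 AND x4 OR x4 AND (x2 AND NOT x4 OR NOT x4 AND NOT x2)
    = x1 OR x4 AND x4 OR x4 AND NOT x4
    = x1 OR x4
Both reduce to x1 OR x4, so they are equivalent.

Yes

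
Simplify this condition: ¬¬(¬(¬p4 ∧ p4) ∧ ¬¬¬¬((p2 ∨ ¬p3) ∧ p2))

¬¬(¬(¬p4 ∧ p4) ∧ ¬¬¬¬((p2 ∨ ¬p3) ∧ p2))
= ¬¬(¬(¬p4 ∧ p4) ∧ ¬¬((p2 ∨ ¬p3) ∧ p2))   [double negation]
= ¬¬(¬(¬p4 ∧ p4) ∧ ¬¬p2)   [absorption]
= ¬(¬p4 ∧ p4 ∨ ¬p2)   [De Morgan]
= ¬¬p2   [complement / identity]
= p2   [double negation]

p2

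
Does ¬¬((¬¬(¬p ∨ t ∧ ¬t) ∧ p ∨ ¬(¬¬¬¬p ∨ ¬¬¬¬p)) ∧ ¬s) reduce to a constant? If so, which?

¬¬((¬¬(¬p ∨ t ∧ ¬t) ∧ p ∨ ¬(¬¬¬¬p ∨ ¬¬¬¬p)) ∧ ¬s)
= (¬¬(¬p ∨ t ∧ ¬t) ∧ p ∨ ¬(¬¬¬¬p ∨ ¬¬¬¬p)) ∧ ¬s   (double negation)
= (¬¬(¬p ∨ t ∧ ¬t) ∧ p ∨ ¬(¬¬¬¬p ∨ ¬¬p)) ∧ ¬s   (double negation)
= (¬¬(¬p ∨ t ∧ ¬t) ∧ p ∨ ¬¬¬p ∧ ¬p) ∧ ¬s   (De Morgan)
= (¬¬¬p ∧ p ∨ ¬¬¬p ∧ ¬p) ∧ ¬s   (complement / identity)
= ¬¬¬p ∧ ¬s   (distribution)
= ¬p ∧ ¬s   (double negation)
This depends on p, s, so it is not a constant.

no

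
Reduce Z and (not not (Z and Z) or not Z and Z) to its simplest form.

Z and (not not (Z and Z) or not Z and Z)
= Z and (Z and Z or not Z and Z)   — double negation
= Z and Z   — distribution
= Z   — idempotence

Z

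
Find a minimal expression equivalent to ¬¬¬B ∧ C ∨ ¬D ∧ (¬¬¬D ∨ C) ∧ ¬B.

¬¬¬B ∧ C ∨ ¬D ∧ (¬¬¬D ∨ C) ∧ ¬B
= ¬¬¬B ∧ C ∨ ¬D ∧ (¬D ∨ C) ∧ ¬B
= ¬¬¬B ∧ C ∨ ¬D ∧ ¬B
= ¬B ∧ C ∨ ¬D ∧ ¬B
= ¬B ∧ (C ∨ ¬D)

¬B ∧ (C ∨ ¬D)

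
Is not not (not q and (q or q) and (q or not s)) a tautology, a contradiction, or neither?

contradiction

not not (not q and (q or q) and (q or not s))
= not not (not q and q and (q or not s))   (idempotence)
= not q and q and (q or not s)   (double negation)
= not q and q   (absorption)
= False   (complement)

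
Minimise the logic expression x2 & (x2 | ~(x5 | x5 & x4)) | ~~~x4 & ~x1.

x2 & (x2 | ~(x5 | x5 & x4)) | ~~~x4 & ~x1
= x2 & (x2 | ~x5) | ~~~x4 & ~x1   [absorption]
= x2 | ~~~x4 & ~x1   [absorption]
= x2 | ~x4 & ~x1   [double negation]

x2 | ~x4 & ~x1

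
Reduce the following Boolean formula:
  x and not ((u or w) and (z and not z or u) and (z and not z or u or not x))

x and not ((u or w) and (z and not z or u) and (z and not z or u or not x))
= x and not ((u or w) and (z and not z or u))   (absorption)
= x and not ((u or w) and u)   (complement / identity)
= x and not u   (absorption)

x and not u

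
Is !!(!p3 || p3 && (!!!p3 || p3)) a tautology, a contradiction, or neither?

tautology

!!(!p3 || p3 && (!!!p3 || p3))
= !!(!p3 || p3 && (!p3 || p3))
= !!(!p3 || p3)
= !p3 || p3
= true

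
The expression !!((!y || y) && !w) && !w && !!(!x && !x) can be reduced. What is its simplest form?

!!((!y || y) && !w) && !w && !!(!x && !x)
= !!!w && !w && !!(!x && !x)   [complement / identity]
= !!!w && !w && !!!x   [idempotence]
= !!!w && !w && !x   [double negation]
= !w && !w && !x   [double negation]
= !w && !x   [idempotence]

!w && !x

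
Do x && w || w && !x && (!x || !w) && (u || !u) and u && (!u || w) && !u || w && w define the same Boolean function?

E1: x && w || w && !x && (!x || !w) && (u || !u)
    = x && w || w && !x && (!x || !w)
    = x && w || w && !x
    = w
E2: u && (!u || w) && !u || w && w
    = u && !u || w && w
    = w && w
    = w
Both reduce to w, so they are equivalent.

Yes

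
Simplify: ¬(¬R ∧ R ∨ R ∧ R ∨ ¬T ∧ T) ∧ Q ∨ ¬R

¬(¬R ∧ R ∨ R ∧ R ∨ ¬T ∧ T) ∧ Q ∨ ¬R
= ¬(R ∨ ¬T ∧ T) ∧ Q ∨ ¬R
= ¬R ∧ Q ∨ ¬R
= ¬R

¬R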